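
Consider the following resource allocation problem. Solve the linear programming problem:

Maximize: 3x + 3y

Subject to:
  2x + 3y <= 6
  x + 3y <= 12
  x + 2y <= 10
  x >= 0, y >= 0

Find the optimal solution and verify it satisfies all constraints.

Feasible vertices: (0, 0), (0, 2), (3, 0)
Objective 3x + 3y at each vertex:
  (0, 0): 0
  (0, 2): 6
  (3, 0): 9
Maximum is 9 at (3, 0).
Verify constraints at (x, y) = (3, 0):
  2*3 + 3*0 = 6 <= 6 (active)
  1*3 + 3*0 = 3 <= 12
  1*3 + 2*0 = 3 <= 10
  x = 3 >= 0, y = 0 >= 0. All constraints satisfied.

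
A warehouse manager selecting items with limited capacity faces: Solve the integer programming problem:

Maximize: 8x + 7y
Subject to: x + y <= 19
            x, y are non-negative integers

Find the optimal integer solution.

Objective: 8x + 7y, constraint: x + y <= 19
Coefficient of x is 8 >= coefficient of y is 7, so allocate the entire budget to x.
Optimal: x = 19, y = 0, value = 152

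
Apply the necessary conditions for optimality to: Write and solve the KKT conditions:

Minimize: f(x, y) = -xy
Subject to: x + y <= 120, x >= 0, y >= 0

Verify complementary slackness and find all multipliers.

Problem: min -xy s.t. x + y <= 120 (multiplier lambda), x >= 0 (mu_x), y >= 0 (mu_y)
KKT stationarity: -y + lambda - mu_x = 0, -x + lambda - mu_y = 0, with lambda, mu_x, mu_y >= 0
Complementary slackness: lambda*(x + y - 120) = 0, mu_x*x = 0, mu_y*y = 0
If lambda = 0: y = -mu_x <= 0 and x = -mu_y <= 0 force x = y = 0 with f = 0; but x = y = 60 is feasible with f = -3600 < 0, so this is not the minimum. Hence lambda > 0 and x + y = 120.
Try x > 0, y > 0 (so mu_x = mu_y = 0): y = lambda, x = lambda => x = y = lambda
x + y = 120 => 2*lambda = 120 => lambda = 60
x* = y* = 60 > 0, consistent with mu_x = mu_y = 0.
(Any feasible point with x = 0 or y = 0 has f = 0 > -3600, so the minimum is not on those boundaries.)
min(-xy) = -3600 (i.e. max xy = 3600)
Multipliers: lambda = 60, mu_x = 0, mu_y = 0
Complementary slackness: lambda*(x + y - 120) = 60*(60 + 60 - 120) = 0, mu_x*x = 0*60 = 0, mu_y*y = 0*60 = 0. Satisfied.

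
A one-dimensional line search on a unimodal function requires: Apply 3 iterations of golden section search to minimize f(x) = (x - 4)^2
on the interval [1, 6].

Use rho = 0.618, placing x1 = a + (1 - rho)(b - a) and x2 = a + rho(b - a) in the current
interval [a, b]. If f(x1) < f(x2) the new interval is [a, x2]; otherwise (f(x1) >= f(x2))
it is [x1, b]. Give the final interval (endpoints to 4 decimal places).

Golden section search for min of f(x) = (x - 4)^2 on [1, 6].
Each step: x1 = a + (1 - rho)(b - a), x2 = a + rho(b - a); if f(x1) < f(x2) keep [a, x2], otherwise keep [x1, b].
Step 1: [1.0000, 6.0000], x1=2.9100 (f=1.1881), x2=4.0900 (f=0.0081); f(x1) > f(x2) => keep [2.9100, 6.0000]
Step 2: [2.9100, 6.0000], x1=4.0904 (f=0.0082), x2=4.8196 (f=0.6718); f(x1) < f(x2) => keep [2.9100, 4.8196]
Step 3: [2.9100, 4.8196], x1=3.6395 (f=0.1300), x2=4.0901 (f=0.0081); f(x1) > f(x2) => keep [3.6395, 4.8196]
Final interval: [3.6395, 4.8196]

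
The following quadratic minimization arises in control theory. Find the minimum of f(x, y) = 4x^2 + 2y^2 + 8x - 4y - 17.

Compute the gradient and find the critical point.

f(x,y) = 4x^2 + 2y^2 + 8x - 4y - 17
df/dx = 8x + (8) = 0  =>  x = -1
df/dy = 4y + (-4) = 0  =>  y = 1
f(-1, 1) = 4*(-1)^2 + 2*(1)^2 + 8*(-1) + -4*(1) + -17 = -23
Hessian is diagonal with entries 8, 4 > 0, so this is a minimum.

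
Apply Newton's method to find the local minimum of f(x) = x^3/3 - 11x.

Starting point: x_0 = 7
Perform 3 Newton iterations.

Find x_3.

f(x) = x^3/3 - 11x
f'(x) = x^2 - 11, f''(x) = 2x
Newton update: x_{n+1} = x_n - (x_n^2 - 11)/(2*x_n)
Step 1: x_0 = 7, f'=38, f''=14, x_1 = 30/7
Step 2: x_1 = 30/7, f'=361/49, f''=60/7, x_2 = 1439/420
Step 3: x_2 = 1439/420, f'=130321/176400, f''=1439/210, x_3 = 4011121/1208760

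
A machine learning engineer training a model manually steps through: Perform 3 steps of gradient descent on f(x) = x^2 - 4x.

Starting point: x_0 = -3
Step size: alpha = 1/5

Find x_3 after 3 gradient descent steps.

f(x) = x^2 - 4x, f'(x) = 2x + (-4)
Step 1: f'(-3) = -10, x_1 = -3 - 1/5 * -10 = -1
Step 2: f'(-1) = -6, x_2 = -1 - 1/5 * -6 = 1/5
Step 3: f'(1/5) = -18/5, x_3 = 1/5 - 1/5 * -18/5 = 23/25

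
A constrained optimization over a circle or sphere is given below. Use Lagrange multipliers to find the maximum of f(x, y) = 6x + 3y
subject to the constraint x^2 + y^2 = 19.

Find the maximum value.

Set up Lagrange conditions: grad f = lambda * grad g
  6 = 2*lambda*x
  3 = 2*lambda*y
From these: x/y = 6/3, so x = 6t, y = 3t for some t.
Substitute into constraint: (6t)^2 + (3t)^2 = 19
  t^2 * 45 = 19
  t = sqrt(19/45)
Maximum = 6*x + 3*y = (6^2 + 3^2)*t = 45 * sqrt(19/45) = sqrt(855)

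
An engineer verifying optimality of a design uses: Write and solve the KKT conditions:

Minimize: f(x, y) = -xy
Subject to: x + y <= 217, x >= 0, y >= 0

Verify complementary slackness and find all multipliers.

Problem: min -xy s.t. x + y <= 217 (multiplier lambda), x >= 0 (mu_x), y >= 0 (mu_y)
KKT stationarity: -y + lambda - mu_x = 0, -x + lambda - mu_y = 0, with lambda, mu_x, mu_y >= 0
Complementary slackness: lambda*(x + y - 217) = 0, mu_x*x = 0, mu_y*y = 0
If lambda = 0: y = -mu_x <= 0 and x = -mu_y <= 0 force x = y = 0 with f = 0; but x = y = 217/2 is feasible with f = -47089/4 < 0, so this is not the minimum. Hence lambda > 0 and x + y = 217.
Try x > 0, y > 0 (so mu_x = mu_y = 0): y = lambda, x = lambda => x = y = lambda
x + y = 217 => 2*lambda = 217 => lambda = 217/2
x* = y* = 217/2 > 0, consistent with mu_x = mu_y = 0.
(Any feasible point with x = 0 or y = 0 has f = 0 > -47089/4, so the minimum is not on those boundaries.)
min(-xy) = -47089/4 (i.e. max xy = 47089/4)
Multipliers: lambda = 217/2, mu_x = 0, mu_y = 0
Complementary slackness: lambda*(x + y - 217) = 217/2*(217/2 + 217/2 - 217) = 0, mu_x*x = 0*217/2 = 0, mu_y*y = 0*217/2 = 0. Satisfied.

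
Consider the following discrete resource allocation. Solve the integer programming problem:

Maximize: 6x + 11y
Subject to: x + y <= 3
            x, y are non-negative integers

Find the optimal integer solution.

Objective: 6x + 11y, constraint: x + y <= 3
Coefficient of y is 11 > coefficient of x is 6, so allocate the entire budget to y.
Optimal: x = 0, y = 3, value = 33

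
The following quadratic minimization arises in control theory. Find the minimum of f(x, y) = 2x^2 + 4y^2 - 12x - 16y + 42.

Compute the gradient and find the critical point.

f(x,y) = 2x^2 + 4y^2 - 12x - 16y + 42
df/dx = 4x + (-12) = 0  =>  x = 3
df/dy = 8y + (-16) = 0  =>  y = 2
f(3, 2) = 2*(3)^2 + 4*(2)^2 + -12*(3) + -16*(2) + 42 = 8
Hessian is diagonal with entries 4, 8 > 0, so this is a minimum.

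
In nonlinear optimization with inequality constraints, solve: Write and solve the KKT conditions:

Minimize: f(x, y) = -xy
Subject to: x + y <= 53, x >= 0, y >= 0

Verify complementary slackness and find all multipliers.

Problem: min -xy s.t. x + y <= 53 (multiplier lambda), x >= 0 (mu_x), y >= 0 (mu_y)
KKT stationarity: -y + lambda - mu_x = 0, -x + lambda - mu_y = 0, with lambda, mu_x, mu_y >= 0
Complementary slackness: lambda*(x + y - 53) = 0, mu_x*x = 0, mu_y*y = 0
If lambda = 0: y = -mu_x <= 0 and x = -mu_y <= 0 force x = y = 0 with f = 0; but x = y = 53/2 is feasible with f = -2809/4 < 0, so this is not the minimum. Hence lambda > 0 and x + y = 53.
Try x > 0, y > 0 (so mu_x = mu_y = 0): y = lambda, x = lambda => x = y = lambda
x + y = 53 => 2*lambda = 53 => lambda = 53/2
x* = y* = 53/2 > 0, consistent with mu_x = mu_y = 0.
(Any feasible point with x = 0 or y = 0 has f = 0 > -2809/4, so the minimum is not on those boundaries.)
min(-xy) = -2809/4 (i.e. max xy = 2809/4)
Multipliers: lambda = 53/2, mu_x = 0, mu_y = 0
Complementary slackness: lambda*(x + y - 53) = 53/2*(53/2 + 53/2 - 53) = 0, mu_x*x = 0*53/2 = 0, mu_y*y = 0*53/2 = 0. Satisfied.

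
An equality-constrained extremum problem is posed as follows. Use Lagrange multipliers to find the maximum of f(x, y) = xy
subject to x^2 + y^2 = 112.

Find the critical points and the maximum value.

Lagrange conditions: y = 2*lambda*x and x = 2*lambda*y
If x = 0 then y = 0, violating the constraint, so x, y != 0.
Dividing: y/x = x/y => x^2 = y^2 => y = x or y = -x
Constraint: 2x^2 = 112 => x^2 = 56 => x = +/-sqrt(56)
Critical points: (sqrt(56), sqrt(56)), (-sqrt(56), -sqrt(56)), (sqrt(56), -sqrt(56)), (-sqrt(56), sqrt(56))
  y = x:  xy = x^2 = 56  at (sqrt(56), sqrt(56)) and (-sqrt(56), -sqrt(56))
  y = -x: xy = -x^2 = -56 at (sqrt(56), -sqrt(56)) and (-sqrt(56), sqrt(56))
Maximum xy = 56 at (sqrt(56), sqrt(56)) and (-sqrt(56), -sqrt(56))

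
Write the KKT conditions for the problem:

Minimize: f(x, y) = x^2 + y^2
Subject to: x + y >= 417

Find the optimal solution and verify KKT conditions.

KKT conditions for min x^2 + y^2 s.t. x + y >= 417:
Stationarity: 2x = mu, 2y = mu
So x = y = mu/2.
Complementary slackness: mu*(x + y - 417) = 0
Primal feasibility: x + y >= 417; dual feasibility: mu >= 0
If mu = 0 then x = y = 0, but 0 + 0 < 417 is infeasible, so the constraint is active.
Constraint active: x + y = 2*(mu/2) = 417 => mu = 417
x = y = 417/2, f = 173889/2
Verify: stationarity 2*(417/2) = 417 = mu; primal 417/2 + 417/2 = 417 >= 417; dual mu = 417 >= 0; complementary slackness 417*(417 - 417) = 0. All KKT conditions hold.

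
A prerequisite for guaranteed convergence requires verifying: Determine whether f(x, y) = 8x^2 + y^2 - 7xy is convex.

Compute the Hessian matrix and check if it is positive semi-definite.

f(x,y) = 8x^2 + y^2 - 7xy
Hessian H = [[16, -7], [-7, 2]]
trace(H) = 18, det(H) = -17
Eigenvalues: (18 +/- sqrt(392)) / 2 = 18.9, -0.8995
Since not both eigenvalues positive, f is neither convex nor concave.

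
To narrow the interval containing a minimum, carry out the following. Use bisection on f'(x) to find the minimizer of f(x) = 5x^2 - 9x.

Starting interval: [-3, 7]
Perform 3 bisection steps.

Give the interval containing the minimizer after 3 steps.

Finding critical point of f(x) = 5x^2 - 9x using bisection on f'(x) = 10x + -9.
f'(x) = 0 when x = 9/10.
Starting interval: [-3, 7]
Step 1: mid = 2, f'(mid) = 11, new interval = [-3, 2]
Step 2: mid = -1/2, f'(mid) = -14, new interval = [-1/2, 2]
Step 3: mid = 3/4, f'(mid) = -3/2, new interval = [3/4, 2]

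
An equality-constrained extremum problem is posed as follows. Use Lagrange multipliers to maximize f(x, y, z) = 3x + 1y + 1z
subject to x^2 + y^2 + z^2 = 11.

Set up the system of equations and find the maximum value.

Lagrange conditions: 3 = 2*lambda*x, 1 = 2*lambda*y, 1 = 2*lambda*z
So x:3 = y:1 = z:1, i.e. x = 3t, y = 1t, z = 1t
Constraint: t^2*(3^2 + 1^2 + 1^2) = 11
  t^2 * 11 = 11  =>  t = sqrt(1)
Maximum = 3*3t + 1*1t + 1*1t = 11*sqrt(1) = 11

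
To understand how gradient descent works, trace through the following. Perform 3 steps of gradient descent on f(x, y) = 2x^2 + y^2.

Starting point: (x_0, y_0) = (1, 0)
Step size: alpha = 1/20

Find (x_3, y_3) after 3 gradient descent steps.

f(x,y) = 2x^2 + y^2
grad_x = 4x + 0y, grad_y = 2y + 0x
Step 1: grad = (4, 0), (4/5, 0)
Step 2: grad = (16/5, 0), (16/25, 0)
Step 3: grad = (64/25, 0), (64/125, 0)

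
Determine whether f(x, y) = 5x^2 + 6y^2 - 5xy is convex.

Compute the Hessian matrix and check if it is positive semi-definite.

f(x,y) = 5x^2 + 6y^2 - 5xy
Hessian H = [[10, -5], [-5, 12]]
trace(H) = 22, det(H) = 95
Eigenvalues: (22 +/- sqrt(104)) / 2 = 16.1, 5.901
Since both eigenvalues > 0, f is convex.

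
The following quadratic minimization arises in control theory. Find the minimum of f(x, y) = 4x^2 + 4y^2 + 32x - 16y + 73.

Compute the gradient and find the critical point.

f(x,y) = 4x^2 + 4y^2 + 32x - 16y + 73
df/dx = 8x + (32) = 0  =>  x = -4
df/dy = 8y + (-16) = 0  =>  y = 2
f(-4, 2) = 4*(-4)^2 + 4*(2)^2 + 32*(-4) + -16*(2) + 73 = -7
Hessian is diagonal with entries 8, 8 > 0, so this is a minimum.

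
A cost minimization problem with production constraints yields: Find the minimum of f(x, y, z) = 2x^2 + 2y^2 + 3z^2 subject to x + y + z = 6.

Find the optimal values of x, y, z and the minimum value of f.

Using Lagrange multipliers on f = 2x^2 + 2y^2 + 3z^2 with constraint x + y + z = 6:
Conditions: 2*2*x = lambda, 2*2*y = lambda, 2*3*z = lambda
So x = lambda/4, y = lambda/4, z = lambda/6
Substituting into constraint: lambda * (2/3) = 6
lambda = 9
x = 9/4, y = 9/4, z = 3/2
Minimum value = 27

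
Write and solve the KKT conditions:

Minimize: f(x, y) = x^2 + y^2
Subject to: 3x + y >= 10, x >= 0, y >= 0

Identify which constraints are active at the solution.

KKT conditions for min x^2 + y^2 s.t. 3x + 1y >= 10, x >= 0, y >= 0:
Stationarity: 2x = mu*3 + mu_x, 2y = mu*1 + mu_y, with mu, mu_x, mu_y >= 0
Complementary slackness: mu*(3x + y - 10) = 0, mu_x*x = 0, mu_y*y = 0
(0, 0) is infeasible (3*0 + 1*0 < 10), so if mu = 0 stationarity would force x = mu_x/2 >= 0, y = mu_y/2 >= 0 with mu_x*x = mu_y*y = 0, i.e. x = y = 0: contradiction. Hence mu > 0 and 3x + y = 10 is active.
Try x > 0, y > 0 (so mu_x = mu_y = 0): x = 3*mu/2, y = 1*mu/2
Substitute: 3*(3*mu/2) + 1*(1*mu/2) = 10
  mu*10/2 = 10 => mu = 2
x* = 3 > 0, y* = 1 > 0, consistent with mu_x = mu_y = 0.
f is convex and the constraints are linear, so this KKT point is the global minimum.
f* = 10
Active constraints: 3x + y >= 10 (holds with equality, mu = 2 > 0); x >= 0 and y >= 0 are inactive (mu_x = mu_y = 0).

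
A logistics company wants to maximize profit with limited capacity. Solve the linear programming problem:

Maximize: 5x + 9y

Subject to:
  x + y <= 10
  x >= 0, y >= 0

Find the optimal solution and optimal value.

The feasible region has vertices at [(0, 0), (10, 0), (0, 10)].
Checking objective 5x + 9y at each vertex:
  (0, 0): 5*0 + 9*0 = 0
  (10, 0): 5*10 + 9*0 = 50
  (0, 10): 5*0 + 9*10 = 90
Maximum is 90 at (0, 10).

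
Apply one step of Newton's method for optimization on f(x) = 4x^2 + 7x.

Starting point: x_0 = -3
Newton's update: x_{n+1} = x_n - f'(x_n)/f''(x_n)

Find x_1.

f(x) = 4x^2 + 7x
f'(x) = 8x + (7), f''(x) = 8
Newton step: x_1 = x_0 - f'(x_0)/f''(x_0)
f'(-3) = -17
x_1 = -3 - -17/8 = -7/8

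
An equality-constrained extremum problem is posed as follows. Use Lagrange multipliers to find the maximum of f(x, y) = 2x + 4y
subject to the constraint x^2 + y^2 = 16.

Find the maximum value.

Set up Lagrange conditions: grad f = lambda * grad g
  2 = 2*lambda*x
  4 = 2*lambda*y
From these: x/y = 2/4, so x = 2t, y = 4t for some t.
Substitute into constraint: (2t)^2 + (4t)^2 = 16
  t^2 * 20 = 16
  t = sqrt(16/20)
Maximum = 2*x + 4*y = (2^2 + 4^2)*t = 20 * sqrt(16/20) = sqrt(320)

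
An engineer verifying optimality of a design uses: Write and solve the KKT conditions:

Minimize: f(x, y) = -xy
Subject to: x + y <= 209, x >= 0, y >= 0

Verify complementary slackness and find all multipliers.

Problem: min -xy s.t. x + y <= 209 (multiplier lambda), x >= 0 (mu_x), y >= 0 (mu_y)
KKT stationarity: -y + lambda - mu_x = 0, -x + lambda - mu_y = 0, with lambda, mu_x, mu_y >= 0
Complementary slackness: lambda*(x + y - 209) = 0, mu_x*x = 0, mu_y*y = 0
If lambda = 0: y = -mu_x <= 0 and x = -mu_y <= 0 force x = y = 0 with f = 0; but x = y = 209/2 is feasible with f = -43681/4 < 0, so this is not the minimum. Hence lambda > 0 and x + y = 209.
Try x > 0, y > 0 (so mu_x = mu_y = 0): y = lambda, x = lambda => x = y = lambda
x + y = 209 => 2*lambda = 209 => lambda = 209/2
x* = y* = 209/2 > 0, consistent with mu_x = mu_y = 0.
(Any feasible point with x = 0 or y = 0 has f = 0 > -43681/4, so the minimum is not on those boundaries.)
min(-xy) = -43681/4 (i.e. max xy = 43681/4)
Multipliers: lambda = 209/2, mu_x = 0, mu_y = 0
Complementary slackness: lambda*(x + y - 209) = 209/2*(209/2 + 209/2 - 209) = 0, mu_x*x = 0*209/2 = 0, mu_y*y = 0*209/2 = 0. Satisfied.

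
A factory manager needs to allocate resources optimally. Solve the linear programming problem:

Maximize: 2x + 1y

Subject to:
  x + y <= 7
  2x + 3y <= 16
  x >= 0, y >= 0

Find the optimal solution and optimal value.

Feasible vertices: (0, 0), (0, 16/3), (5, 2), (7, 0)
Objective 2x + 1y at each:
  (0, 0): 0
  (0, 16/3): 16/3
  (5, 2): 12
  (7, 0): 14
Maximum is 14 at (7, 0).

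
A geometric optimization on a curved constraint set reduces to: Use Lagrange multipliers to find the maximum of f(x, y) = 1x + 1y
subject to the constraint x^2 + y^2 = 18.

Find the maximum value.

Set up Lagrange conditions: grad f = lambda * grad g
  1 = 2*lambda*x
  1 = 2*lambda*y
From these: x/y = 1/1, so x = 1t, y = 1t for some t.
Substitute into constraint: (1t)^2 + (1t)^2 = 18
  t^2 * 2 = 18
  t = sqrt(18/2)
Maximum = 1*x + 1*y = (1^2 + 1^2)*t = 2 * sqrt(18/2) = 6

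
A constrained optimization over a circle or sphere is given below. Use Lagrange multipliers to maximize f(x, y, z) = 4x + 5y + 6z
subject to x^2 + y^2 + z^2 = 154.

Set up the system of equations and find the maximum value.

Lagrange conditions: 4 = 2*lambda*x, 5 = 2*lambda*y, 6 = 2*lambda*z
So x:4 = y:5 = z:6, i.e. x = 4t, y = 5t, z = 6t
Constraint: t^2*(4^2 + 5^2 + 6^2) = 154
  t^2 * 77 = 154  =>  t = sqrt(2)
Maximum = 4*4t + 5*5t + 6*6t = 77*sqrt(2) = sqrt(11858)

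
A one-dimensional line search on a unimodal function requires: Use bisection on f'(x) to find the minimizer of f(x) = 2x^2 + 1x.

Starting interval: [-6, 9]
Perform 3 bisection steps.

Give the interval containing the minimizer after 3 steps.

Finding critical point of f(x) = 2x^2 + 1x using bisection on f'(x) = 4x + 1.
f'(x) = 0 when x = -1/4.
Starting interval: [-6, 9]
Step 1: mid = 3/2, f'(mid) = 7, new interval = [-6, 3/2]
Step 2: mid = -9/4, f'(mid) = -8, new interval = [-9/4, 3/2]
Step 3: mid = -3/8, f'(mid) = -1/2, new interval = [-3/8, 3/2]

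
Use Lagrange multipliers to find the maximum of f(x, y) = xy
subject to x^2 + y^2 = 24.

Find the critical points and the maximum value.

Lagrange conditions: y = 2*lambda*x and x = 2*lambda*y
If x = 0 then y = 0, violating the constraint, so x, y != 0.
Dividing: y/x = x/y => x^2 = y^2 => y = x or y = -x
Constraint: 2x^2 = 24 => x^2 = 12 => x = +/-sqrt(12)
Critical points: (sqrt(12), sqrt(12)), (-sqrt(12), -sqrt(12)), (sqrt(12), -sqrt(12)), (-sqrt(12), sqrt(12))
  y = x:  xy = x^2 = 12  at (sqrt(12), sqrt(12)) and (-sqrt(12), -sqrt(12))
  y = -x: xy = -x^2 = -12 at (sqrt(12), -sqrt(12)) and (-sqrt(12), sqrt(12))
Maximum xy = 12 at (sqrt(12), sqrt(12)) and (-sqrt(12), -sqrt(12))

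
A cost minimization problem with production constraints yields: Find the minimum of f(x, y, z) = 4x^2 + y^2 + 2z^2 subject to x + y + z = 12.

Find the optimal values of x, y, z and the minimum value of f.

Using Lagrange multipliers on f = 4x^2 + y^2 + 2z^2 with constraint x + y + z = 12:
Conditions: 2*4*x = lambda, 2*1*y = lambda, 2*2*z = lambda
So x = lambda/8, y = lambda/2, z = lambda/4
Substituting into constraint: lambda * (7/8) = 12
lambda = 96/7
x = 12/7, y = 48/7, z = 24/7
Minimum value = 576/7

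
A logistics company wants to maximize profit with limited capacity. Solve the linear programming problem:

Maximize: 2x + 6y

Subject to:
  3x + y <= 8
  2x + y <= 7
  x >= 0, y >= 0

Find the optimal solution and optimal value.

Feasible vertices: (0, 0), (0, 7), (1, 5), (8/3, 0)
Objective 2x + 6y at each:
  (0, 0): 0
  (0, 7): 42
  (1, 5): 32
  (8/3, 0): 16/3
Maximum is 42 at (0, 7).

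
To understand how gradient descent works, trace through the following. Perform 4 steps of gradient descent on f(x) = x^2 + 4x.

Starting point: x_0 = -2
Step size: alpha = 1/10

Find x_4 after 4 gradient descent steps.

f(x) = x^2 + 4x, f'(x) = 2x + (4)
Step 1: f'(-2) = 0, x_1 = -2 - 1/10 * 0 = -2
Step 2: f'(-2) = 0, x_2 = -2 - 1/10 * 0 = -2
Step 3: f'(-2) = 0, x_3 = -2 - 1/10 * 0 = -2
Step 4: f'(-2) = 0, x_4 = -2 - 1/10 * 0 = -2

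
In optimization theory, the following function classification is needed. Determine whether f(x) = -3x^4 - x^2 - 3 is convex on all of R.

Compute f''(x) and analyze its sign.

f(x) = -3x^4 - x^2 - 3
f'(x) = -12x^3 + -2x
f''(x) = -36x^2 + -2
f''(x) = -36x^2 + -2 <= -2 < 0 for all x
Therefore, f is concave on R.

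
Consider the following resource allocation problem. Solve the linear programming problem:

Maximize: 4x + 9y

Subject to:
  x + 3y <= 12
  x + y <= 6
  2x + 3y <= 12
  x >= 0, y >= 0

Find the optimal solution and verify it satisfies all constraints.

Feasible vertices: (0, 0), (0, 4), (6, 0)
Objective 4x + 9y at each vertex:
  (0, 0): 0
  (0, 4): 36
  (6, 0): 24
Maximum is 36 at (0, 4).
Verify constraints at (x, y) = (0, 4):
  1*0 + 3*4 = 12 <= 12 (active)
  1*0 + 1*4 = 4 <= 6
  2*0 + 3*4 = 12 <= 12 (active)
  x = 0 >= 0, y = 4 >= 0. All constraints satisfied.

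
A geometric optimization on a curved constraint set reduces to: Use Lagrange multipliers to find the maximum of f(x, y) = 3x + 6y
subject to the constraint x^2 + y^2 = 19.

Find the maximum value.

Set up Lagrange conditions: grad f = lambda * grad g
  3 = 2*lambda*x
  6 = 2*lambda*y
From these: x/y = 3/6, so x = 3t, y = 6t for some t.
Substitute into constraint: (3t)^2 + (6t)^2 = 19
  t^2 * 45 = 19
  t = sqrt(19/45)
Maximum = 3*x + 6*y = (3^2 + 6^2)*t = 45 * sqrt(19/45) = sqrt(855)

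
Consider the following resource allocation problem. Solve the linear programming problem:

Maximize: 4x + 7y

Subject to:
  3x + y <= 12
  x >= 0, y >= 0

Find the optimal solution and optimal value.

The feasible region has vertices at [(0, 0), (4, 0), (0, 12)].
Checking objective 4x + 7y at each vertex:
  (0, 0): 4*0 + 7*0 = 0
  (4, 0): 4*4 + 7*0 = 16
  (0, 12): 4*0 + 7*12 = 84
Maximum is 84 at (0, 12).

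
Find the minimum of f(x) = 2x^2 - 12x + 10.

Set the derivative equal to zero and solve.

f(x) = 2x^2 - 12x + 10
f'(x) = 4x + (-12) = 0
x = 12/4 = 3
f(3) = -8
Since f''(x) = 4 > 0, this is a minimum.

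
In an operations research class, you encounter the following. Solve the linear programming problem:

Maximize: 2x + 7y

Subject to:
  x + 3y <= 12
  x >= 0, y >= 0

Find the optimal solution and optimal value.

The feasible region has vertices at [(0, 0), (12, 0), (0, 4)].
Checking objective 2x + 7y at each vertex:
  (0, 0): 2*0 + 7*0 = 0
  (12, 0): 2*12 + 7*0 = 24
  (0, 4): 2*0 + 7*4 = 28
Maximum is 28 at (0, 4).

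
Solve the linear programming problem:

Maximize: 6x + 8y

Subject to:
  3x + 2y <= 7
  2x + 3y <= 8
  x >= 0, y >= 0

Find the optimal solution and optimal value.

Feasible vertices: (0, 0), (0, 8/3), (1, 2), (7/3, 0)
Objective 6x + 8y at each:
  (0, 0): 0
  (0, 8/3): 64/3
  (1, 2): 22
  (7/3, 0): 14
Maximum is 22 at (1, 2).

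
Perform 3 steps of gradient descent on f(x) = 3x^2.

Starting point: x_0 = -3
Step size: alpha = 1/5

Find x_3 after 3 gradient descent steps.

f(x) = 3x^2, f'(x) = 6x + (0)
Step 1: f'(-3) = -18, x_1 = -3 - 1/5 * -18 = 3/5
Step 2: f'(3/5) = 18/5, x_2 = 3/5 - 1/5 * 18/5 = -3/25
Step 3: f'(-3/25) = -18/25, x_3 = -3/25 - 1/5 * -18/25 = 3/125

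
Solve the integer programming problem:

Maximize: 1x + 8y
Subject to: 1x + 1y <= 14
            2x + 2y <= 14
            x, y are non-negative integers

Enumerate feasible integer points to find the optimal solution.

Constraint 1: 1x + 1y <= 14
Constraint 2: 2x + 2y <= 14
Feasible x range (need y >= 0): 0 <= x <= min(14/1, 14/2) => x in {0, ..., 7}.
Enumerate feasible integer points row by row (the coefficient of y is 8 > 0, so for each x the largest feasible y gives the best value):
  x = 0: y <= min((14 - 1*0)/1, (14 - 2*0)/2) => y in {0, ..., 7}; best 1*0 + 8*7 = 56
  x = 1: y <= min((14 - 1*1)/1, (14 - 2*1)/2) => y in {0, ..., 6}; best 1*1 + 8*6 = 49
  x = 2: y <= min((14 - 1*2)/1, (14 - 2*2)/2) => y in {0, ..., 5}; best 1*2 + 8*5 = 42
  x = 3: y <= min((14 - 1*3)/1, (14 - 2*3)/2) => y in {0, ..., 4}; best 1*3 + 8*4 = 35
  x = 4: y <= min((14 - 1*4)/1, (14 - 2*4)/2) => y in {0, ..., 3}; best 1*4 + 8*3 = 28
  x = 5: y <= min((14 - 1*5)/1, (14 - 2*5)/2) => y in {0, ..., 2}; best 1*5 + 8*2 = 21
  x = 6: y <= min((14 - 1*6)/1, (14 - 2*6)/2) => y in {0, ..., 1}; best 1*6 + 8*1 = 14
  x = 7: y <= min((14 - 1*7)/1, (14 - 2*7)/2) => y in {0}; best 1*7 + 8*0 = 7
The maximum 1x + 8y = 56 is achieved at x = 0, y = 7.
Check: 1*0 + 1*7 = 7 <= 14 and 2*0 + 2*7 = 14 <= 14.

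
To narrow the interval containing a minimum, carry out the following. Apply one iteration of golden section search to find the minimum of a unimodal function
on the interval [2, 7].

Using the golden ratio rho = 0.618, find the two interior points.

Golden section search on [2, 7].
Golden ratio rho = 0.618 (approx).
Interior points:
  x_1 = 2 + (1-0.618)*5 = 3.9100
  x_2 = 2 + 0.618*5 = 5.0900
Compare f(x_1) and f(x_2) to determine which subinterval to keep.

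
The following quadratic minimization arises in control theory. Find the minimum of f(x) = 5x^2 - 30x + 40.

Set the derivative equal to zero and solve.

f(x) = 5x^2 - 30x + 40
f'(x) = 10x + (-30) = 0
x = 30/10 = 3
f(3) = -5
Since f''(x) = 10 > 0, this is a minimum.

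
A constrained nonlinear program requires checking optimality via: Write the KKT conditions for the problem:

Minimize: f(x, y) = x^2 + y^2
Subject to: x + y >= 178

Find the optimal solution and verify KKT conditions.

KKT conditions for min x^2 + y^2 s.t. x + y >= 178:
Stationarity: 2x = mu, 2y = mu
So x = y = mu/2.
Complementary slackness: mu*(x + y - 178) = 0
Primal feasibility: x + y >= 178; dual feasibility: mu >= 0
If mu = 0 then x = y = 0, but 0 + 0 < 178 is infeasible, so the constraint is active.
Constraint active: x + y = 2*(mu/2) = 178 => mu = 178
x = y = 89, f = 15842
Verify: stationarity 2*89 = 178 = mu; primal 89 + 89 = 178 >= 178; dual mu = 178 >= 0; complementary slackness 178*(178 - 178) = 0. All KKT conditions hold.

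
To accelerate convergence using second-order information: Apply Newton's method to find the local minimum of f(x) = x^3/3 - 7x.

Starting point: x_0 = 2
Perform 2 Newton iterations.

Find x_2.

f(x) = x^3/3 - 7x
f'(x) = x^2 - 7, f''(x) = 2x
Newton update: x_{n+1} = x_n - (x_n^2 - 7)/(2*x_n)
Step 1: x_0 = 2, f'=-3, f''=4, x_1 = 11/4
Step 2: x_1 = 11/4, f'=9/16, f''=11/2, x_2 = 233/88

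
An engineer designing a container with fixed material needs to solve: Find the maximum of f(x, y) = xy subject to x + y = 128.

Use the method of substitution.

Substitute y = 128 - x into f(x,y) = xy:
g(x) = x(128 - x) = 128x - x^2
g'(x) = 128 - 2x = 0  =>  x = 64
y = 128 - 64 = 64
Maximum value = 64 * 64 = 4096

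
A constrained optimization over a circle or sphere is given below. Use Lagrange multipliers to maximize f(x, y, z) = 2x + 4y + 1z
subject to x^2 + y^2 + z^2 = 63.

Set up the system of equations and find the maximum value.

Lagrange conditions: 2 = 2*lambda*x, 4 = 2*lambda*y, 1 = 2*lambda*z
So x:2 = y:4 = z:1, i.e. x = 2t, y = 4t, z = 1t
Constraint: t^2*(2^2 + 4^2 + 1^2) = 63
  t^2 * 21 = 63  =>  t = sqrt(3)
Maximum = 2*2t + 4*4t + 1*1t = 21*sqrt(3) = sqrt(1323)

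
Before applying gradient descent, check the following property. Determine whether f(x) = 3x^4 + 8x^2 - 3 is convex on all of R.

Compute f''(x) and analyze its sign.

f(x) = 3x^4 + 8x^2 - 3
f'(x) = 12x^3 + 16x
f''(x) = 36x^2 + 16
f''(x) = 36x^2 + 16 >= 16 > 0 for all x
Therefore, f is convex on R.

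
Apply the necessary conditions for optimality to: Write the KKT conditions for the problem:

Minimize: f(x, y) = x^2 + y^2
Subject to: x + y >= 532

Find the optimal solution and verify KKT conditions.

KKT conditions for min x^2 + y^2 s.t. x + y >= 532:
Stationarity: 2x = mu, 2y = mu
So x = y = mu/2.
Complementary slackness: mu*(x + y - 532) = 0
Primal feasibility: x + y >= 532; dual feasibility: mu >= 0
If mu = 0 then x = y = 0, but 0 + 0 < 532 is infeasible, so the constraint is active.
Constraint active: x + y = 2*(mu/2) = 532 => mu = 532
x = y = 266, f = 141512
Verify: stationarity 2*266 = 532 = mu; primal 266 + 266 = 532 >= 532; dual mu = 532 >= 0; complementary slackness 532*(532 - 532) = 0. All KKT conditions hold.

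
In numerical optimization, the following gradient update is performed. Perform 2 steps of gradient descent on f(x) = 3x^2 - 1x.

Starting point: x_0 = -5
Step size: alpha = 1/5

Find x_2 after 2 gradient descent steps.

f(x) = 3x^2 - 1x, f'(x) = 6x + (-1)
Step 1: f'(-5) = -31, x_1 = -5 - 1/5 * -31 = 6/5
Step 2: f'(6/5) = 31/5, x_2 = 6/5 - 1/5 * 31/5 = -1/25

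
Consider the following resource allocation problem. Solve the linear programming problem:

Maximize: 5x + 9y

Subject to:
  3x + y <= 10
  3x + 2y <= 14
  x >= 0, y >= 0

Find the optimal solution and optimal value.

Feasible vertices: (0, 0), (0, 7), (2, 4), (10/3, 0)
Objective 5x + 9y at each:
  (0, 0): 0
  (0, 7): 63
  (2, 4): 46
  (10/3, 0): 50/3
Maximum is 63 at (0, 7).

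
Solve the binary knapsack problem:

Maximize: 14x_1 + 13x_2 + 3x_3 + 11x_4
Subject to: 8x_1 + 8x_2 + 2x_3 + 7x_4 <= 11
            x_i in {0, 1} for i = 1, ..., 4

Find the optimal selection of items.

Items: item 1 (v=14, w=8), item 2 (v=13, w=8), item 3 (v=3, w=2), item 4 (v=11, w=7)
Capacity: 11
Checking all 16 subsets (w = total weight, v = total value):
  {}: w = 0, v = 0
  {1}: w = 8, v = 14
  {2}: w = 8, v = 13
  {3}: w = 2, v = 3
  {4}: w = 7, v = 11
  {1, 2}: w = 16 > 11, infeasible
  {1, 3}: w = 10, v = 17
  {1, 4}: w = 15 > 11, infeasible
  {2, 3}: w = 10, v = 16
  {2, 4}: w = 15 > 11, infeasible
  {3, 4}: w = 9, v = 14
  {1, 2, 3}: w = 18 > 11, infeasible
  {1, 2, 4}: w = 23 > 11, infeasible
  {1, 3, 4}: w = 17 > 11, infeasible
  {2, 3, 4}: w = 17 > 11, infeasible
  {1, 2, 3, 4}: w = 25 > 11, infeasible
Best feasible subset: items [1, 3]
Total weight: 10 <= 11, total value: 17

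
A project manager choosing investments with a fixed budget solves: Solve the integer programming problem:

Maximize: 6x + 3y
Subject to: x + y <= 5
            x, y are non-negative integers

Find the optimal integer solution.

Objective: 6x + 3y, constraint: x + y <= 5
Coefficient of x is 6 >= coefficient of y is 3, so allocate the entire budget to x.
Optimal: x = 5, y = 0, value = 30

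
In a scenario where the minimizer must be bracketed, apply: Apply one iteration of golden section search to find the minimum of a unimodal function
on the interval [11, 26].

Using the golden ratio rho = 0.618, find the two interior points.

Golden section search on [11, 26].
Golden ratio rho = 0.618 (approx).
Interior points:
  x_1 = 11 + (1-0.618)*15 = 16.7300
  x_2 = 11 + 0.618*15 = 20.2700
Compare f(x_1) and f(x_2) to determine which subinterval to keep.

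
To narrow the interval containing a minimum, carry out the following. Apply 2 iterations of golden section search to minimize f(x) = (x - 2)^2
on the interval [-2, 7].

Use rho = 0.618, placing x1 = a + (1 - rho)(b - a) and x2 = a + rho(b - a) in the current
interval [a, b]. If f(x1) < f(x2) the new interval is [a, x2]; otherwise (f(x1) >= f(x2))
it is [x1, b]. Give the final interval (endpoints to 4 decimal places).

Golden section search for min of f(x) = (x - 2)^2 on [-2, 7].
Each step: x1 = a + (1 - rho)(b - a), x2 = a + rho(b - a); if f(x1) < f(x2) keep [a, x2], otherwise keep [x1, b].
Step 1: [-2.0000, 7.0000], x1=1.4380 (f=0.3158), x2=3.5620 (f=2.4398); f(x1) < f(x2) => keep [-2.0000, 3.5620]
Step 2: [-2.0000, 3.5620], x1=0.1247 (f=3.5168), x2=1.4373 (f=0.3166); f(x1) > f(x2) => keep [0.1247, 3.5620]
Final interval: [0.1247, 3.5620]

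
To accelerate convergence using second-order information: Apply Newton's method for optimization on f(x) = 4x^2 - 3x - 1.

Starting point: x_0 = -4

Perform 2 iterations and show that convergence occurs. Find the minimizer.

f(x) = 4x^2 - 3x - 1, f'(x) = 8x + (-3), f''(x) = 8
Step 1: f'(-4) = -35, x_1 = -4 - -35/8 = 3/8
Step 2: f'(3/8) = 0, x_2 = 3/8 (converged)
Newton's method converges in 1 step for quadratics.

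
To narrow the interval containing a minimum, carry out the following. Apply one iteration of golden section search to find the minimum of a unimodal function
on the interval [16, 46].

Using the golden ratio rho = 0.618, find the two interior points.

Golden section search on [16, 46].
Golden ratio rho = 0.618 (approx).
Interior points:
  x_1 = 16 + (1-0.618)*30 = 27.4600
  x_2 = 16 + 0.618*30 = 34.5400
Compare f(x_1) and f(x_2) to determine which subinterval to keep.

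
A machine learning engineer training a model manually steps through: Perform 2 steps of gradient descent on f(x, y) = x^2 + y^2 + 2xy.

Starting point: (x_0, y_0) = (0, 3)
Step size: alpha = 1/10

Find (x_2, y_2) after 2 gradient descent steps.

f(x,y) = x^2 + y^2 + 2xy
grad_x = 2x + 2y, grad_y = 2y + 2x
Step 1: grad = (6, 6), (-3/5, 12/5)
Step 2: grad = (18/5, 18/5), (-24/25, 51/25)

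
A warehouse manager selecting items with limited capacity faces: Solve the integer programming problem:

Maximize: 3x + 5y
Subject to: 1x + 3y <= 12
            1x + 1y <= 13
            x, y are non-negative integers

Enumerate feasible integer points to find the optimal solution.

Constraint 1: 1x + 3y <= 12
Constraint 2: 1x + 1y <= 13
Feasible x range (need y >= 0): 0 <= x <= min(12/1, 13/1) => x in {0, ..., 12}.
Enumerate feasible integer points row by row (the coefficient of y is 5 > 0, so for each x the largest feasible y gives the best value):
  x = 0: y <= min((12 - 1*0)/3, (13 - 1*0)/1) => y in {0, ..., 4}; best 3*0 + 5*4 = 20
  x = 1: y <= min((12 - 1*1)/3, (13 - 1*1)/1) => y in {0, ..., 3}; best 3*1 + 5*3 = 18
  x = 2: y <= min((12 - 1*2)/3, (13 - 1*2)/1) => y in {0, ..., 3}; best 3*2 + 5*3 = 21
  x = 3: y <= min((12 - 1*3)/3, (13 - 1*3)/1) => y in {0, ..., 3}; best 3*3 + 5*3 = 24
  x = 4: y <= min((12 - 1*4)/3, (13 - 1*4)/1) => y in {0, ..., 2}; best 3*4 + 5*2 = 22
  x = 5: y <= min((12 - 1*5)/3, (13 - 1*5)/1) => y in {0, ..., 2}; best 3*5 + 5*2 = 25
  x = 6: y <= min((12 - 1*6)/3, (13 - 1*6)/1) => y in {0, ..., 2}; best 3*6 + 5*2 = 28
  x = 7: y <= min((12 - 1*7)/3, (13 - 1*7)/1) => y in {0, ..., 1}; best 3*7 + 5*1 = 26
  x = 8: y <= min((12 - 1*8)/3, (13 - 1*8)/1) => y in {0, ..., 1}; best 3*8 + 5*1 = 29
  x = 9: y <= min((12 - 1*9)/3, (13 - 1*9)/1) => y in {0, ..., 1}; best 3*9 + 5*1 = 32
  x = 10: y <= min((12 - 1*10)/3, (13 - 1*10)/1) => y in {0}; best 3*10 + 5*0 = 30
  x = 11: y <= min((12 - 1*11)/3, (13 - 1*11)/1) => y in {0}; best 3*11 + 5*0 = 33
  x = 12: y <= min((12 - 1*12)/3, (13 - 1*12)/1) => y in {0}; best 3*12 + 5*0 = 36
The maximum 3x + 5y = 36 is achieved at x = 12, y = 0.
Check: 1*12 + 3*0 = 12 <= 12 and 1*12 + 1*0 = 12 <= 13.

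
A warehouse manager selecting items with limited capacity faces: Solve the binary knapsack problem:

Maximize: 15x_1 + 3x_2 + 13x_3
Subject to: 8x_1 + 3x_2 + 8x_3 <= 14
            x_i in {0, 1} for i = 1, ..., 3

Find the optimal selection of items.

Items: item 1 (v=15, w=8), item 2 (v=3, w=3), item 3 (v=13, w=8)
Capacity: 14
Checking all 8 subsets (w = total weight, v = total value):
  {}: w = 0, v = 0
  {1}: w = 8, v = 15
  {2}: w = 3, v = 3
  {3}: w = 8, v = 13
  {1, 2}: w = 11, v = 18
  {1, 3}: w = 16 > 14, infeasible
  {2, 3}: w = 11, v = 16
  {1, 2, 3}: w = 19 > 14, infeasible
Best feasible subset: items [1, 2]
Total weight: 11 <= 14, total value: 18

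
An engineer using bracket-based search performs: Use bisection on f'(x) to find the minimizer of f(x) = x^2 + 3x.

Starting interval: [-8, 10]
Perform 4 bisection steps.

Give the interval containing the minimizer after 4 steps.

Finding critical point of f(x) = x^2 + 3x using bisection on f'(x) = 2x + 3.
f'(x) = 0 when x = -3/2.
Starting interval: [-8, 10]
Step 1: mid = 1, f'(mid) = 5, new interval = [-8, 1]
Step 2: mid = -7/2, f'(mid) = -4, new interval = [-7/2, 1]
Step 3: mid = -5/4, f'(mid) = 1/2, new interval = [-7/2, -5/4]
Step 4: mid = -19/8, f'(mid) = -7/4, new interval = [-19/8, -5/4]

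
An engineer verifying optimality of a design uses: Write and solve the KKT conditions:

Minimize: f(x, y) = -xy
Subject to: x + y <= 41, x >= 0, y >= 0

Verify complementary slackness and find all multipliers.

Problem: min -xy s.t. x + y <= 41 (multiplier lambda), x >= 0 (mu_x), y >= 0 (mu_y)
KKT stationarity: -y + lambda - mu_x = 0, -x + lambda - mu_y = 0, with lambda, mu_x, mu_y >= 0
Complementary slackness: lambda*(x + y - 41) = 0, mu_x*x = 0, mu_y*y = 0
If lambda = 0: y = -mu_x <= 0 and x = -mu_y <= 0 force x = y = 0 with f = 0; but x = y = 41/2 is feasible with f = -1681/4 < 0, so this is not the minimum. Hence lambda > 0 and x + y = 41.
Try x > 0, y > 0 (so mu_x = mu_y = 0): y = lambda, x = lambda => x = y = lambda
x + y = 41 => 2*lambda = 41 => lambda = 41/2
x* = y* = 41/2 > 0, consistent with mu_x = mu_y = 0.
(Any feasible point with x = 0 or y = 0 has f = 0 > -1681/4, so the minimum is not on those boundaries.)
min(-xy) = -1681/4 (i.e. max xy = 1681/4)
Multipliers: lambda = 41/2, mu_x = 0, mu_y = 0
Complementary slackness: lambda*(x + y - 41) = 41/2*(41/2 + 41/2 - 41) = 0, mu_x*x = 0*41/2 = 0, mu_y*y = 0*41/2 = 0. Satisfied.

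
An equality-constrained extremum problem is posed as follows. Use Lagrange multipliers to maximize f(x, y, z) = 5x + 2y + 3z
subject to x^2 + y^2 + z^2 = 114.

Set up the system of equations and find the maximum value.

Lagrange conditions: 5 = 2*lambda*x, 2 = 2*lambda*y, 3 = 2*lambda*z
So x:5 = y:2 = z:3, i.e. x = 5t, y = 2t, z = 3t
Constraint: t^2*(5^2 + 2^2 + 3^2) = 114
  t^2 * 38 = 114  =>  t = sqrt(3)
Maximum = 5*5t + 2*2t + 3*3t = 38*sqrt(3) = sqrt(4332)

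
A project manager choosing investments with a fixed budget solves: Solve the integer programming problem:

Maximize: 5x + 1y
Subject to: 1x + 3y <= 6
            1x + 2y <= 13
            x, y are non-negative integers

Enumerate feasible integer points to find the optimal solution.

Constraint 1: 1x + 3y <= 6
Constraint 2: 1x + 2y <= 13
Feasible x range (need y >= 0): 0 <= x <= min(6/1, 13/1) => x in {0, ..., 6}.
Enumerate feasible integer points row by row (the coefficient of y is 1 > 0, so for each x the largest feasible y gives the best value):
  x = 0: y <= min((6 - 1*0)/3, (13 - 1*0)/2) => y in {0, ..., 2}; best 5*0 + 1*2 = 2
  x = 1: y <= min((6 - 1*1)/3, (13 - 1*1)/2) => y in {0, ..., 1}; best 5*1 + 1*1 = 6
  x = 2: y <= min((6 - 1*2)/3, (13 - 1*2)/2) => y in {0, ..., 1}; best 5*2 + 1*1 = 11
  x = 3: y <= min((6 - 1*3)/3, (13 - 1*3)/2) => y in {0, ..., 1}; best 5*3 + 1*1 = 16
  x = 4: y <= min((6 - 1*4)/3, (13 - 1*4)/2) => y in {0}; best 5*4 + 1*0 = 20
  x = 5: y <= min((6 - 1*5)/3, (13 - 1*5)/2) => y in {0}; best 5*5 + 1*0 = 25
  x = 6: y <= min((6 - 1*6)/3, (13 - 1*6)/2) => y in {0}; best 5*6 + 1*0 = 30
The maximum 5x + 1y = 30 is achieved at x = 6, y = 0.
Check: 1*6 + 3*0 = 6 <= 6 and 1*6 + 2*0 = 6 <= 13.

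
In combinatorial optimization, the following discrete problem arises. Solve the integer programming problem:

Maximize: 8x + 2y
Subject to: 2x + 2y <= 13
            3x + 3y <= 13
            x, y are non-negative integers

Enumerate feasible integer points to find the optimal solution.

Constraint 1: 2x + 2y <= 13
Constraint 2: 3x + 3y <= 13
Feasible x range (need y >= 0): 0 <= x <= min(13/2, 13/3) => x in {0, ..., 4}.
Enumerate feasible integer points row by row (the coefficient of y is 2 > 0, so for each x the largest feasible y gives the best value):
  x = 0: y <= min((13 - 2*0)/2, (13 - 3*0)/3) => y in {0, ..., 4}; best 8*0 + 2*4 = 8
  x = 1: y <= min((13 - 2*1)/2, (13 - 3*1)/3) => y in {0, ..., 3}; best 8*1 + 2*3 = 14
  x = 2: y <= min((13 - 2*2)/2, (13 - 3*2)/3) => y in {0, ..., 2}; best 8*2 + 2*2 = 20
  x = 3: y <= min((13 - 2*3)/2, (13 - 3*3)/3) => y in {0, ..., 1}; best 8*3 + 2*1 = 26
  x = 4: y <= min((13 - 2*4)/2, (13 - 3*4)/3) => y in {0}; best 8*4 + 2*0 = 32
The maximum 8x + 2y = 32 is achieved at x = 4, y = 0.
Check: 2*4 + 2*0 = 8 <= 13 and 3*4 + 3*0 = 12 <= 13.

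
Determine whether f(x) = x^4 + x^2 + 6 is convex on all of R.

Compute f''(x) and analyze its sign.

f(x) = x^4 + x^2 + 6
f'(x) = 4x^3 + 2x
f''(x) = 12x^2 + 2
f''(x) = 12x^2 + 2 >= 2 > 0 for all x
Therefore, f is convex on R.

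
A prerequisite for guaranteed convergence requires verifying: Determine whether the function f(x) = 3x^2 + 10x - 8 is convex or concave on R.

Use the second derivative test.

f(x) = 3x^2 + 10x - 8
f'(x) = 6x + 10
f''(x) = 6
Since f''(x) = 6 > 0 for all x, f is convex on R.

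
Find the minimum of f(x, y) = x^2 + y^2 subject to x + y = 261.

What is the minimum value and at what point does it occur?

Substitute y = 261 - x into f(x,y) = x^2 + y^2:
g(x) = x^2 + (261 - x)^2 = 2x^2 - 522x + 68121
g'(x) = 4x - 522 = 0  =>  x = 261/2
y = 261 - 261/2 = 261/2
Minimum value = (261/2)^2 + (261/2)^2 = 68121/2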